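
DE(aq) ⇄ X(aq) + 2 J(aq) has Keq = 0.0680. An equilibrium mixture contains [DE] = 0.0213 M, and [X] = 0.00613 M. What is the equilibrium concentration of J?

[J] = 0.486 M

At equilibrium, Keq = [X]·[J]² / [DE] = 0.0680.
(0.00613)·([J])² / (0.0213) = 0.0680
[J]² = 0.236 ⇒ [J] = 0.486 M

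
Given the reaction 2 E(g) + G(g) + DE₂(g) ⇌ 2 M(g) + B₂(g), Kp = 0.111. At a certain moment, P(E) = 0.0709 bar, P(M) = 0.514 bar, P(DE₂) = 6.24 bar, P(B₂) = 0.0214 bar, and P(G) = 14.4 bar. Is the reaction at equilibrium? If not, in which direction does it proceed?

in the forward direction

Qp = P(M)²·P(B₂) / (P(E)²·P(G)·P(DE₂)) = (0.514)²·(0.0214) / ((0.0709)²·(14.4)·(6.24)) = 0.0125
Qp = 0.0125 < Kp = 0.111, so the forward reaction proceeds.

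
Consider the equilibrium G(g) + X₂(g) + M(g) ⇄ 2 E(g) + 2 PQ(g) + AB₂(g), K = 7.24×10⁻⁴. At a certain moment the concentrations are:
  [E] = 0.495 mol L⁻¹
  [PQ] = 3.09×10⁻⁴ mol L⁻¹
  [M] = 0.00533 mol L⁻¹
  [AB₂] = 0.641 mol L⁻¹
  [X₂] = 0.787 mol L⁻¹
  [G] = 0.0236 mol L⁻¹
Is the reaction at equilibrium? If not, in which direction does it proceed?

toward products

Q = [E]²·[PQ]²·[AB₂] / ([G]·[X₂]·[M]) = (0.495)²·(3.09×10⁻⁴)²·(0.641) / ((0.0236)·(0.787)·(0.00533)) = 1.51×10⁻⁴
Q = 1.51×10⁻⁴ < K = 7.24×10⁻⁴, so the forward reaction proceeds.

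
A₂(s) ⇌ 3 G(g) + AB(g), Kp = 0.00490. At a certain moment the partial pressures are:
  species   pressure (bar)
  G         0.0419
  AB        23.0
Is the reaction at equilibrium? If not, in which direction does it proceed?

(A₂ is a pure solid — omitted from Qp.)
Qp = P(G)³·P(AB) = (0.0419)³·(23.0) = 0.00169
Qp = 0.00169 < Kp = 0.00490, so the forward reaction proceeds.

forward (toward products)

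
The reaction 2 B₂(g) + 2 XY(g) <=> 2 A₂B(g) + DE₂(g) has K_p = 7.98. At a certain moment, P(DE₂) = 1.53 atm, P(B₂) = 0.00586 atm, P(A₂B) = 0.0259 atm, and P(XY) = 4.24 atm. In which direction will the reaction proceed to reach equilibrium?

toward products

Q_p = P(A₂B)²·P(DE₂) / (P(B₂)²·P(XY)²) = (0.0259)²·(1.53) / ((0.00586)²·(4.24)²) = 1.66
Q_p = 1.66 < K_p = 7.98, so the forward reaction proceeds.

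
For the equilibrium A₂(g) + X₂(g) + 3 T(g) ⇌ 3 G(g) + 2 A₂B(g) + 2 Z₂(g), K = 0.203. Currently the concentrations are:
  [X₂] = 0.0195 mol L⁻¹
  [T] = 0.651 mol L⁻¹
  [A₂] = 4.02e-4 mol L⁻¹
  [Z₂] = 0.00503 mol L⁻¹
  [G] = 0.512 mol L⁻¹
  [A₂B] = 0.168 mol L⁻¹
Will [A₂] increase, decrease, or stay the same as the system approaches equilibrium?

decrease

Q = [G]³·[A₂B]²·[Z₂]² / ([A₂]·[X₂]·[T]³) = (0.512)³·(0.168)²·(0.00503)² / ((4.02e-4)·(0.0195)·(0.651)³) = 0.0443
Q = 0.0443 < K = 0.203: net forward reaction.
A₂ is a reactant, so it decreases.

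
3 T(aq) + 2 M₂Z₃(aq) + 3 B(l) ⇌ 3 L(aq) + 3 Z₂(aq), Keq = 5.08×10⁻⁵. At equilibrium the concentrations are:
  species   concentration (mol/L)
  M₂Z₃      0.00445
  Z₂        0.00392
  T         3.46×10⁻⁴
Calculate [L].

[L] = 8.84×10⁻⁵ mol/L

(B is a pure liquid — omitted from Keq.)
At equilibrium, Keq = [L]³·[Z₂]³ / ([T]³·[M₂Z₃]²) = 5.08×10⁻⁵.
([L])³·(0.00392)³ / ((3.46×10⁻⁴)³·(0.00445)²) = 5.08×10⁻⁵
[L]³ = 6.92×10⁻¹³ ⇒ [L] = 8.84×10⁻⁵ mol/L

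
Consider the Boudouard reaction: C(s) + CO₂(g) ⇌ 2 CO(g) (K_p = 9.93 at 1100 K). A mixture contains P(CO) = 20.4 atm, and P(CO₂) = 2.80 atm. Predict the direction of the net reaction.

toward reactants

(C is a pure solid — omitted from Q_p.)
Q_p = P(CO)² / P(CO₂) = (20.4)² / (2.80) = 149
Q_p = 149 > K_p = 9.93, so the reverse reaction proceeds.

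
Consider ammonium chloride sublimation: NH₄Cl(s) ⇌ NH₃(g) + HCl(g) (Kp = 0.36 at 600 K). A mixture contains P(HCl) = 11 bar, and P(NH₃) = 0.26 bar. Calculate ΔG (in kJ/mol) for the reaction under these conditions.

ΔG = 10.3 kJ/mol

(NH₄Cl is a pure solid — omitted from Qp.)
Qp = P(NH₃)·P(HCl) = (0.26)·(11) = 2.86
ΔG = RT ln(Qp/Kp) = (8.314 J mol⁻¹ K⁻¹)(600 K) × ln(2.86/0.36)
   = (4.988 kJ/mol)(2.072) = 10.3 kJ/mol
ΔG > 0, so the forward reaction is non-spontaneous (proceeds in reverse).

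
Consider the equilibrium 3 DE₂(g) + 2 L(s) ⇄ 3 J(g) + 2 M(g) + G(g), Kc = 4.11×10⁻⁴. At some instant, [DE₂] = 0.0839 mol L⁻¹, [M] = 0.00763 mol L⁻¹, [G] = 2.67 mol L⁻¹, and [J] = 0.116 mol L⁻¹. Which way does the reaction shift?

at equilibrium

(L is a pure solid — omitted from Qc.)
Qc = [J]³·[M]²·[G] / [DE₂]³ = (0.116)³·(0.00763)²·(2.67) / (0.0839)³ = 4.11×10⁻⁴
Qc = 4.11×10⁻⁴ = Kc, so the system is already at equilibrium.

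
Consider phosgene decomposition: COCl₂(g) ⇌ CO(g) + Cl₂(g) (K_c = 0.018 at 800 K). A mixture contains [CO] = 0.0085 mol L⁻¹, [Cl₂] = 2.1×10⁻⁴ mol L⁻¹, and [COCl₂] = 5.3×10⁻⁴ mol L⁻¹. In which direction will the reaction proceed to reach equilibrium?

Q_c = [CO]·[Cl₂] / [COCl₂] = (0.0085)·(2.1×10⁻⁴) / (5.3×10⁻⁴) = 0.0034
Q_c = 0.0034 < K_c = 0.018, so the forward reaction proceeds.

forward (toward products)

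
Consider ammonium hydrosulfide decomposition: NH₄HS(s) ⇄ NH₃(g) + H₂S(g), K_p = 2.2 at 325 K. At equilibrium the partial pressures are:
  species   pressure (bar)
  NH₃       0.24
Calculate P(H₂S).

P(H₂S) = 9.2 bar

(NH₄HS is a pure solid — omitted from K_p.)
At equilibrium, K_p = P(NH₃)·P(H₂S) = 2.2.
(0.24)·(P(H₂S)) = 2.2
P(H₂S) = 9.17 = 9.2 bar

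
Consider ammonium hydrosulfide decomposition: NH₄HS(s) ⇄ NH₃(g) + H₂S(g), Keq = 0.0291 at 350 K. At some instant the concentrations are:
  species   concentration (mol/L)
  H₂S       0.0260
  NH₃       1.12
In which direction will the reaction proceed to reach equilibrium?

(NH₄HS is a pure solid — omitted from Q.)
Q = [NH₃]·[H₂S] = (1.12)·(0.0260) = 0.0291
Q = 0.0291 = Keq, so the system is already at equilibrium.

no net change (already at equilibrium)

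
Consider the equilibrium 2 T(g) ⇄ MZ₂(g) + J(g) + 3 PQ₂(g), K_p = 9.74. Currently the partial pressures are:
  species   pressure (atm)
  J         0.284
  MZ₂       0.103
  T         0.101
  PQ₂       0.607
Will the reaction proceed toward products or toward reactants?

Q_p = P(MZ₂)·P(J)·P(PQ₂)³ / P(T)² = (0.103)·(0.284)·(0.607)³ / (0.101)² = 0.641
Q_p = 0.641 < K_p = 9.74, so the forward reaction proceeds.

toward products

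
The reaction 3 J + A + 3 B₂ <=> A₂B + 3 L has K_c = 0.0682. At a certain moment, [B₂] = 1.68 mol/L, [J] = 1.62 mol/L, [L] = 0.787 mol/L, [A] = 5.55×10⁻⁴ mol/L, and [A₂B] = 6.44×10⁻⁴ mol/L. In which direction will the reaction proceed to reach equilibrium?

forward (toward products)

Q_c = [A₂B]·[L]³ / ([J]³·[A]·[B₂]³) = (6.44×10⁻⁴)·(0.787)³ / ((1.62)³·(5.55×10⁻⁴)·(1.68)³) = 0.0281
Q_c = 0.0281 < K_c = 0.0682, so the forward reaction proceeds.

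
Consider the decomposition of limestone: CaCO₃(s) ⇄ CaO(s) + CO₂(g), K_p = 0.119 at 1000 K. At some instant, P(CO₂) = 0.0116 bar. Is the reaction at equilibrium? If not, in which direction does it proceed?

(CaCO₃, CaO are pure solids — omitted from Q_p.)
Q_p = P(CO₂) = 0.0116
Q_p = 0.0116 < K_p = 0.119, so the forward reaction proceeds.

in the forward direction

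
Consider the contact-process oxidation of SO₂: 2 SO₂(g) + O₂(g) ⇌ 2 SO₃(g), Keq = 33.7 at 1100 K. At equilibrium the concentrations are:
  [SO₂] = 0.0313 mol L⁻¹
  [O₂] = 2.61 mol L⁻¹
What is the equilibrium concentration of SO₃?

At equilibrium, Keq = [SO₃]² / ([SO₂]²·[O₂]) = 33.7.
([SO₃])² / ((0.0313)²·(2.61)) = 33.7
[SO₃]² = 0.0862 ⇒ [SO₃] = 0.294 mol L⁻¹

[SO₃] = 0.294 mol L⁻¹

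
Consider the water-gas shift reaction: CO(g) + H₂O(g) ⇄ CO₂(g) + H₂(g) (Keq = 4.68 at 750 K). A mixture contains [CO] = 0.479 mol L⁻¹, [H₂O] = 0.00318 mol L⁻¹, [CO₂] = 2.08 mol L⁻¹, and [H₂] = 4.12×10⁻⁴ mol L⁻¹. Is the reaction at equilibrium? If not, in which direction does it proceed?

toward products

Q = [CO₂]·[H₂] / ([CO]·[H₂O]) = (2.08)·(4.12×10⁻⁴) / ((0.479)·(0.00318)) = 0.563
Q = 0.563 < Keq = 4.68, so the forward reaction proceeds.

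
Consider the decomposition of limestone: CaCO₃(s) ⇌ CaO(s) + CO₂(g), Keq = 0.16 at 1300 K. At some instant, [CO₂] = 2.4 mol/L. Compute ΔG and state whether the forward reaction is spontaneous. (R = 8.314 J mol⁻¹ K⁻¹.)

ΔG = 29.3 kJ/mol; the forward reaction is non-spontaneous

(CaCO₃, CaO are pure solids — omitted from Q.)
Q = [CO₂] = 2.40
ΔG = RT ln(Q/Keq) = (8.314 J mol⁻¹ K⁻¹)(1300 K) × ln(2.40/0.16)
   = (10.81 kJ/mol)(2.708) = 29.3 kJ/mol
ΔG > 0, so the forward reaction is non-spontaneous (proceeds in reverse).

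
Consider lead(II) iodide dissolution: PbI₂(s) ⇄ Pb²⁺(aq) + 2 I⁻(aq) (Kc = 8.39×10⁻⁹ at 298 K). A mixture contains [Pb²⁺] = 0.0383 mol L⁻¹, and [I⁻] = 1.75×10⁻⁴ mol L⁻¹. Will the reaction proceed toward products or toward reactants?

(PbI₂ is a pure solid — omitted from Qc.)
Qc = [Pb²⁺]·[I⁻]² = (0.0383)·(1.75×10⁻⁴)² = 1.17×10⁻⁹
Qc = 1.17×10⁻⁹ < Kc = 8.39×10⁻⁹, so the forward reaction proceeds.

to the right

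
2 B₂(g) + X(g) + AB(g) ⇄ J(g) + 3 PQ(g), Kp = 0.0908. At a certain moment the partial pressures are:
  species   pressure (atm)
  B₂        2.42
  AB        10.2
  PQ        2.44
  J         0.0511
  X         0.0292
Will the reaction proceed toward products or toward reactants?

Qp = P(J)·P(PQ)³ / (P(B₂)²·P(X)·P(AB)) = (0.0511)·(2.44)³ / ((2.42)²·(0.0292)·(10.2)) = 0.426
Qp = 0.426 > Kp = 0.0908, so the reverse reaction proceeds.

reverse (toward reactants)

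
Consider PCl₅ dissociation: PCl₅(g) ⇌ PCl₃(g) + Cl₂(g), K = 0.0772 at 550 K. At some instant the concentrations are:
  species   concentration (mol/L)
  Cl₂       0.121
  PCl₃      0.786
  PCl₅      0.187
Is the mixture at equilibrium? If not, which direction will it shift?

Q = [PCl₃]·[Cl₂] / [PCl₅] = (0.786)·(0.121) / (0.187) = 0.509
Q = 0.509 > K = 0.0772: net reverse reaction.

no; Q > K, reaction proceeds in reverse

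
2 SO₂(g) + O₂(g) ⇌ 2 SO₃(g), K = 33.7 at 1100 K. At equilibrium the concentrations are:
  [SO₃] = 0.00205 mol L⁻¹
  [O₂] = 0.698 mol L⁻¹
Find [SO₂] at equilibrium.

[SO₂] = 4.23×10⁻⁴ mol L⁻¹

At equilibrium, K = [SO₃]² / ([SO₂]²·[O₂]) = 33.7.
(0.00205)² / (([SO₂])²·(0.698)) = 33.7
[SO₂]² = 1.79×10⁻⁷ ⇒ [SO₂] = 4.23×10⁻⁴ mol L⁻¹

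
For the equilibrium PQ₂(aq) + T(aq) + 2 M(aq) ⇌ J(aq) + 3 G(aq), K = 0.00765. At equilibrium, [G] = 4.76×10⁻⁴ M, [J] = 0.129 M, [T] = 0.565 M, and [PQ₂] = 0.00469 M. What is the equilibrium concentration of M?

At equilibrium, K = [J]·[G]³ / ([PQ₂]·[T]·[M]²) = 0.00765.
(0.129)·(4.76×10⁻⁴)³ / ((0.00469)·(0.565)·([M])²) = 0.00765
[M]² = 6.86×10⁻⁷ ⇒ [M] = 8.28×10⁻⁴ M

[M] = 8.28×10⁻⁴ M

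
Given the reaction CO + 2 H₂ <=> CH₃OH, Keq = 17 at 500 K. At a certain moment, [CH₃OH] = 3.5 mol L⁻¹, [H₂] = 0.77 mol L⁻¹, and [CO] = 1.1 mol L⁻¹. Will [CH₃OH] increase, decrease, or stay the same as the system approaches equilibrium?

increase

Q = [CH₃OH] / ([CO]·[H₂]²) = (3.5) / ((1.1)·(0.77)²) = 5.4
Q = 5.4 < Keq = 17: net forward reaction.
CH₃OH is a product, so it increases.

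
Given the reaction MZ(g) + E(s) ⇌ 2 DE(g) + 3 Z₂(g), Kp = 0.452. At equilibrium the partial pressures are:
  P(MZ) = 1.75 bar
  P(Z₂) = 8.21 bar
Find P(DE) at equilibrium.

(E is a pure solid — omitted from Kp.)
At equilibrium, Kp = P(DE)²·P(Z₂)³ / P(MZ) = 0.452.
(P(DE))²·(8.21)³ / (1.75) = 0.452
P(DE)² = 0.00143 ⇒ P(DE) = 0.0378 bar

P(DE) = 0.0378 bar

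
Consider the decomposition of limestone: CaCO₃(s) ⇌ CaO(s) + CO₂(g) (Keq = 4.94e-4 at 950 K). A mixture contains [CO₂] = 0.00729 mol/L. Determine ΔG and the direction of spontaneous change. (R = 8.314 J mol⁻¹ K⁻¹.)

(CaCO₃, CaO are pure solids — omitted from Q.)
Q = [CO₂] = 0.00729
ΔG = RT ln(Q/Keq) = (8.314 J mol⁻¹ K⁻¹)(950 K) × ln(0.00729/4.94e-4)
   = (7.898 kJ/mol)(2.692) = 21.3 kJ/mol
ΔG > 0, so the forward reaction is non-spontaneous (proceeds in reverse).

ΔG = 21.3 kJ/mol; the forward reaction is non-spontaneous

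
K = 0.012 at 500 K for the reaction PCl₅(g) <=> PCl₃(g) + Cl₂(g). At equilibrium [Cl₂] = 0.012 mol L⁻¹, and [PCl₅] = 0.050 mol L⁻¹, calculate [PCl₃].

[PCl₃] = 0.050 mol L⁻¹

At equilibrium, K = [PCl₃]·[Cl₂] / [PCl₅] = 0.012.
([PCl₃])·(0.012) / (0.050) = 0.012
[PCl₃] = 0.0500 = 0.050 mol L⁻¹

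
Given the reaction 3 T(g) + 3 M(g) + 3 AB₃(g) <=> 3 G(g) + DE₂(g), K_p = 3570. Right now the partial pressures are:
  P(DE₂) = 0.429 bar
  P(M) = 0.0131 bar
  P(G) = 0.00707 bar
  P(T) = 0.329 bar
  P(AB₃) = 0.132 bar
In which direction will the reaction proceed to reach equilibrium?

Q_p = P(G)³·P(DE₂) / (P(T)³·P(M)³·P(AB₃)³) = (0.00707)³·(0.429) / ((0.329)³·(0.0131)³·(0.132)³) = 823
Q_p = 823 < K_p = 3570, so the forward reaction proceeds.

toward products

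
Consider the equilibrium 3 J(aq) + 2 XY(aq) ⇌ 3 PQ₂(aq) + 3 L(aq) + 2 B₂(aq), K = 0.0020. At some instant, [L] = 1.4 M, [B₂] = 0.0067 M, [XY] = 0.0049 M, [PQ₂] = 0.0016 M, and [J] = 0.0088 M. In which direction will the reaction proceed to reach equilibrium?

Q = [PQ₂]³·[L]³·[B₂]² / ([J]³·[XY]²) = (0.0016)³·(1.4)³·(0.0067)² / ((0.0088)³·(0.0049)²) = 0.031
Q = 0.031 > K = 0.0020, so the reverse reaction proceeds.

in the reverse direction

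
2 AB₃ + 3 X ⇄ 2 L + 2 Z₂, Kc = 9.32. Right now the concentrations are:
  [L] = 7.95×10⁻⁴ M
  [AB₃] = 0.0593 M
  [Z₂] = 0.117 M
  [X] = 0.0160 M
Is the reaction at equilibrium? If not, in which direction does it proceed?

toward products

Qc = [L]²·[Z₂]² / ([AB₃]²·[X]³) = (7.95×10⁻⁴)²·(0.117)² / ((0.0593)²·(0.0160)³) = 0.601
Qc = 0.601 < Kc = 9.32, so the forward reaction proceeds.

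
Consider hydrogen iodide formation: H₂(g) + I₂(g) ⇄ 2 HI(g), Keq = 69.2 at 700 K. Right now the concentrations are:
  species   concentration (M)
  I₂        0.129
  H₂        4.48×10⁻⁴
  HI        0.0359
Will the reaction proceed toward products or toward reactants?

Q = [HI]² / ([H₂]·[I₂]) = (0.0359)² / ((4.48×10⁻⁴)·(0.129)) = 22.3
Q = 22.3 < Keq = 69.2, so the forward reaction proceeds.

to the right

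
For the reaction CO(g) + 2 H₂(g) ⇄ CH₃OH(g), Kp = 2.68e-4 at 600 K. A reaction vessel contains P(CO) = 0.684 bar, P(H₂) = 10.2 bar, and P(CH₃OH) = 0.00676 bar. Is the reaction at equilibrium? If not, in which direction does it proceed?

Qp = P(CH₃OH) / (P(CO)·P(H₂)²) = (0.00676) / ((0.684)·(10.2)²) = 9.50e-5
Qp = 9.50e-5 < Kp = 2.68e-4, so the forward reaction proceeds.

to the right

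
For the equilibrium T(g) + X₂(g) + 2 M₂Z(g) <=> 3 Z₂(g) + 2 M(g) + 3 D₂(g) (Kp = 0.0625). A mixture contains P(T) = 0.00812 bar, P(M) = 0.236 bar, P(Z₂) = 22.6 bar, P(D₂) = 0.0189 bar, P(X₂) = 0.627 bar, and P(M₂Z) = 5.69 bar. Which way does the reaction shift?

to the right

Qp = P(Z₂)³·P(M)²·P(D₂)³ / (P(T)·P(X₂)·P(M₂Z)²) = (22.6)³·(0.236)²·(0.0189)³ / ((0.00812)·(0.627)·(5.69)²) = 0.0263
Qp = 0.0263 < Kp = 0.0625, so the forward reaction proceeds.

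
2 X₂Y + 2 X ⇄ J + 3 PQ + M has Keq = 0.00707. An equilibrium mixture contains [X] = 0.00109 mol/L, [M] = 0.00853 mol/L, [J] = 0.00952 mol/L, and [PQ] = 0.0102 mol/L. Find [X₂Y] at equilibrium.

[X₂Y] = 0.101 mol/L

At equilibrium, Keq = [J]·[PQ]³·[M] / ([X₂Y]²·[X]²) = 0.00707.
(0.00952)·(0.0102)³·(0.00853) / (([X₂Y])²·(0.00109)²) = 0.00707
[X₂Y]² = 0.0103 ⇒ [X₂Y] = 0.101 mol/L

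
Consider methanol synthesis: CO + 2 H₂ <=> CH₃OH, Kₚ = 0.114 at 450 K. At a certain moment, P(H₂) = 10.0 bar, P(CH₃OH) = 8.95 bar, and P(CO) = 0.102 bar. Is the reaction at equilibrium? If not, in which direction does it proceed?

in the reverse direction

Qₚ = P(CH₃OH) / (P(CO)·P(H₂)²) = (8.95) / ((0.102)·(10.0)²) = 0.877
Qₚ = 0.877 > Kₚ = 0.114, so the reverse reaction proceeds.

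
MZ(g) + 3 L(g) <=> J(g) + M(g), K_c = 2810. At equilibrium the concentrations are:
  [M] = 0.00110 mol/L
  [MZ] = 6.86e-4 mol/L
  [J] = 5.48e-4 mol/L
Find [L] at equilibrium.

At equilibrium, K_c = [J]·[M] / ([MZ]·[L]³) = 2810.
(5.48e-4)·(0.00110) / ((6.86e-4)·([L])³) = 2810
[L]³ = 3.13e-7 ⇒ [L] = 0.00679 mol/L

[L] = 0.00679 mol/L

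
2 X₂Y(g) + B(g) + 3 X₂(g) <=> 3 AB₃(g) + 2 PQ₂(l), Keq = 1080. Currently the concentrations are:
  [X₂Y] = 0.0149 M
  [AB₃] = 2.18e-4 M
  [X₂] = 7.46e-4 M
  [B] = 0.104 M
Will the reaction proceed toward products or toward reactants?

at equilibrium

(PQ₂ is a pure liquid — omitted from Q.)
Q = [AB₃]³ / ([X₂Y]²·[B]·[X₂]³) = (2.18e-4)³ / ((0.0149)²·(0.104)·(7.46e-4)³) = 1080
Q = 1080 = Keq, so the system is already at equilibrium.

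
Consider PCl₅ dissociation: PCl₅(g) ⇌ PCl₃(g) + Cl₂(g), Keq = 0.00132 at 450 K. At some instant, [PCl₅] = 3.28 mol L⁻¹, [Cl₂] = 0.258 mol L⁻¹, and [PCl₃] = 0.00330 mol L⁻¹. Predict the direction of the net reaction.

forward (toward products)

Q = [PCl₃]·[Cl₂] / [PCl₅] = (0.00330)·(0.258) / (3.28) = 2.60e-4
Q = 2.60e-4 < Keq = 0.00132, so the forward reaction proceeds.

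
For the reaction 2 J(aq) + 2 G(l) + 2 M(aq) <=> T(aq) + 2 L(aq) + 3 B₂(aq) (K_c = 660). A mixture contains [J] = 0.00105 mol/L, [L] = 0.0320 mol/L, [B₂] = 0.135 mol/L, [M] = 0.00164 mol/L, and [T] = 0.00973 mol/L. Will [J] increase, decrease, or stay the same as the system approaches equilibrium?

increase

(G is a pure liquid — omitted from Q_c.)
Q_c = [T]·[L]²·[B₂]³ / ([J]²·[M]²) = (0.00973)·(0.0320)²·(0.135)³ / ((0.00105)²·(0.00164)²) = 8270
Q_c = 8270 > K_c = 660: net reverse reaction.
J is a reactant, so it increases.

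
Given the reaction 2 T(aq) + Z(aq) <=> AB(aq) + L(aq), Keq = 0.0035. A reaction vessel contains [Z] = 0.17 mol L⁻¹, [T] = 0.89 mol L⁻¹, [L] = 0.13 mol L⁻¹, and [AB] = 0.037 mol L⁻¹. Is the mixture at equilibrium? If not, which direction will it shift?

Q = [AB]·[L] / ([T]²·[Z]) = (0.037)·(0.13) / ((0.89)²·(0.17)) = 0.036
Q = 0.036 > Keq = 0.0035: net reverse reaction.

no; Q > K, reaction proceeds in reverse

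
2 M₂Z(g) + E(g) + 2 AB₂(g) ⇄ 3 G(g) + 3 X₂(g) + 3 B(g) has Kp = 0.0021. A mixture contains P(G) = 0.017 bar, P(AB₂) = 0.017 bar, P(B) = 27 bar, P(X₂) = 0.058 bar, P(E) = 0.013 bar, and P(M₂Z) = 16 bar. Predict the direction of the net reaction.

Qp = P(G)³·P(X₂)³·P(B)³ / (P(M₂Z)²·P(E)·P(AB₂)²) = (0.017)³·(0.058)³·(27)³ / ((16)²·(0.013)·(0.017)²) = 0.020
Qp = 0.020 > Kp = 0.0021, so the reverse reaction proceeds.

reverse (toward reactants)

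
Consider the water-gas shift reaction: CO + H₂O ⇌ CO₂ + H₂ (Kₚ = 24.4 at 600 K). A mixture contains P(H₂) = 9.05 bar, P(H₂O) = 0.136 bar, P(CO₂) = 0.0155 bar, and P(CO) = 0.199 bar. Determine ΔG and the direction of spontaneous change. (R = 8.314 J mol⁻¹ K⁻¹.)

ΔG = -7.73 kJ/mol; the forward reaction is spontaneous

Qₚ = P(CO₂)·P(H₂) / (P(CO)·P(H₂O)) = (0.0155)·(9.05) / ((0.199)·(0.136)) = 5.18
ΔG = RT ln(Qₚ/Kₚ) = (8.314 J mol⁻¹ K⁻¹)(600 K) × ln(5.18/24.4)
   = (4.988 kJ/mol)(-1.550) = -7.73 kJ/mol
ΔG < 0, so the forward reaction is spontaneous (proceeds forward).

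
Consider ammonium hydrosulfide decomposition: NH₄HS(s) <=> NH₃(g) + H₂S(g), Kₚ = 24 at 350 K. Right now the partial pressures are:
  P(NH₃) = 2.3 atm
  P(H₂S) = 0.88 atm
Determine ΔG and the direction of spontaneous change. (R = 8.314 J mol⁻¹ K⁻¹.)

ΔG = -7.20 kJ/mol; the forward reaction is spontaneous

(NH₄HS is a pure solid — omitted from Qₚ.)
Qₚ = P(NH₃)·P(H₂S) = (2.3)·(0.88) = 2.02
ΔG = RT ln(Qₚ/Kₚ) = (8.314 J mol⁻¹ K⁻¹)(350 K) × ln(2.02/24)
   = (2.910 kJ/mol)(-2.475) = -7.20 kJ/mol
ΔG < 0, so the forward reaction is spontaneous (proceeds forward).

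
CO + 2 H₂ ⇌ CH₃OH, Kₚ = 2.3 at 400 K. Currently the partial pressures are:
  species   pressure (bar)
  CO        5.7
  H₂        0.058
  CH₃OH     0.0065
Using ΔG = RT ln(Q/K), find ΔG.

ΔG = -6.37 kJ/mol

Qₚ = P(CH₃OH) / (P(CO)·P(H₂)²) = (0.0065) / ((5.7)·(0.058)²) = 0.339
ΔG = RT ln(Qₚ/Kₚ) = (8.314 J mol⁻¹ K⁻¹)(400 K) × ln(0.339/2.3)
   = (3.326 kJ/mol)(-1.915) = -6.37 kJ/mol
ΔG < 0, so the forward reaction is spontaneous (proceeds forward).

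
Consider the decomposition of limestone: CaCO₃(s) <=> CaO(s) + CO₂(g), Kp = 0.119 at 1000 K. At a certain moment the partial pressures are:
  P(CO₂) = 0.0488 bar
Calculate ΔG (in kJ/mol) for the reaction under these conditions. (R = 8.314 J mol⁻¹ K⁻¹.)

(CaCO₃, CaO are pure solids — omitted from Qp.)
Qp = P(CO₂) = 0.0488
ΔG = RT ln(Qp/Kp) = (8.314 J mol⁻¹ K⁻¹)(1000 K) × ln(0.0488/0.119)
   = (8.314 kJ/mol)(-0.8914) = -7.41 kJ/mol
ΔG < 0, so the forward reaction is spontaneous (proceeds forward).

ΔG = -7.41 kJ/mol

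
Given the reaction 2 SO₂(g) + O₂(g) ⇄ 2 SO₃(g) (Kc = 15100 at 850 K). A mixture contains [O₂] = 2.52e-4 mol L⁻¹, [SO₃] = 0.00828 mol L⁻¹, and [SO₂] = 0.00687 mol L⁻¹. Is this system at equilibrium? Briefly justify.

no; Q < K, reaction proceeds forward

Qc = [SO₃]² / ([SO₂]²·[O₂]) = (0.00828)² / ((0.00687)²·(2.52e-4)) = 5760
Qc = 5760 < Kc = 15100: net forward reaction.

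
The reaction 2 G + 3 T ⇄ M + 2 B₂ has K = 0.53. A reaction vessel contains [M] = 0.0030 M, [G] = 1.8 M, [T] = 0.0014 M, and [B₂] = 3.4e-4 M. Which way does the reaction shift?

toward products

Q = [M]·[B₂]² / ([G]²·[T]³) = (0.0030)·(3.4e-4)² / ((1.8)²·(0.0014)³) = 0.039
Q = 0.039 < K = 0.53, so the forward reaction proceeds.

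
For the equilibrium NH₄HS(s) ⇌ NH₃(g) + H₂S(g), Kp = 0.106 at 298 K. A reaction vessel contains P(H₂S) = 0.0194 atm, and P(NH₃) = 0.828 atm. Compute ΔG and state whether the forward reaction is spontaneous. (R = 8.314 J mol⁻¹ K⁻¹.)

ΔG = -4.67 kJ/mol; the forward reaction is spontaneous

(NH₄HS is a pure solid — omitted from Qp.)
Qp = P(NH₃)·P(H₂S) = (0.828)·(0.0194) = 0.0161
ΔG = RT ln(Qp/Kp) = (8.314 J mol⁻¹ K⁻¹)(298 K) × ln(0.0161/0.106)
   = (2.478 kJ/mol)(-1.885) = -4.67 kJ/mol
ΔG < 0, so the forward reaction is spontaneous (proceeds forward).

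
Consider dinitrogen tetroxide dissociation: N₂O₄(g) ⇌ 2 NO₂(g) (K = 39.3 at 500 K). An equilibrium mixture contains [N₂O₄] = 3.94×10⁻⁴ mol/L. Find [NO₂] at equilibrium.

[NO₂] = 0.124 mol/L

At equilibrium, K = [NO₂]² / [N₂O₄] = 39.3.
([NO₂])² / (3.94×10⁻⁴) = 39.3
[NO₂]² = 0.0155 ⇒ [NO₂] = 0.124 mol/L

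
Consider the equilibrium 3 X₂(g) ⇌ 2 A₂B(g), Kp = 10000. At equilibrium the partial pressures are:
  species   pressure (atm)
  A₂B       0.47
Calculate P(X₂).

P(X₂) = 0.028 atm

At equilibrium, Kp = P(A₂B)² / P(X₂)³ = 10000.
(0.47)² / (P(X₂))³ = 10000
P(X₂)³ = 2.21e-5 ⇒ P(X₂) = 0.028 atm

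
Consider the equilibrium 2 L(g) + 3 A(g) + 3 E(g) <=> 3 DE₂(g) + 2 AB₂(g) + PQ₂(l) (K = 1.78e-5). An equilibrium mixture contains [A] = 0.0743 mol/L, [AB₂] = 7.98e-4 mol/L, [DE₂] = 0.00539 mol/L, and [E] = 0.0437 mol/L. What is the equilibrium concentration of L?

[L] = 0.405 mol/L

(PQ₂ is a pure liquid — omitted from K.)
At equilibrium, K = [DE₂]³·[AB₂]² / ([L]²·[A]³·[E]³) = 1.78e-5.
(0.00539)³·(7.98e-4)² / (([L])²·(0.0743)³·(0.0437)³) = 1.78e-5
[L]² = 0.164 ⇒ [L] = 0.405 mol/L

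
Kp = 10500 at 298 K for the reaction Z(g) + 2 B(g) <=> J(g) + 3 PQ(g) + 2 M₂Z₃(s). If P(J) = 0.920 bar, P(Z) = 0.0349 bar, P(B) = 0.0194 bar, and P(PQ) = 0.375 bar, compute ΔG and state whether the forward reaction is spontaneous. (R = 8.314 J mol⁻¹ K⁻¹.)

ΔG = -2.59 kJ/mol; the forward reaction is spontaneous

(M₂Z₃ is a pure solid — omitted from Qp.)
Qp = P(J)·P(PQ)³ / (P(Z)·P(B)²) = (0.920)·(0.375)³ / ((0.0349)·(0.0194)²) = 3690
ΔG = RT ln(Qp/Kp) = (8.314 J mol⁻¹ K⁻¹)(298 K) × ln(3690/10500)
   = (2.478 kJ/mol)(-1.046) = -2.59 kJ/mol
ΔG < 0, so the forward reaction is spontaneous (proceeds forward).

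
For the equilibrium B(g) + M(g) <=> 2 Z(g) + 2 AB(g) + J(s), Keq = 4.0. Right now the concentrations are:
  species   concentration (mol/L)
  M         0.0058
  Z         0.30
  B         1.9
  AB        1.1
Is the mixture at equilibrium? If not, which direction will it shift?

(J is a pure solid — omitted from Q.)
Q = [Z]²·[AB]² / ([B]·[M]) = (0.30)²·(1.1)² / ((1.9)·(0.0058)) = 9.9
Q = 9.9 > Keq = 4.0: net reverse reaction.

no; Q > K, reaction proceeds in reverse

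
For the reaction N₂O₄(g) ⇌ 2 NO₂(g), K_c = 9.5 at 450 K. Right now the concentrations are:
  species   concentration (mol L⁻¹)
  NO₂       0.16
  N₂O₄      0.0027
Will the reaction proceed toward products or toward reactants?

Q_c = [NO₂]² / [N₂O₄] = (0.16)² / (0.0027) = 9.5
Q_c = 9.5 = K_c, so the system is already at equilibrium.

neither direction; the system is at equilibrium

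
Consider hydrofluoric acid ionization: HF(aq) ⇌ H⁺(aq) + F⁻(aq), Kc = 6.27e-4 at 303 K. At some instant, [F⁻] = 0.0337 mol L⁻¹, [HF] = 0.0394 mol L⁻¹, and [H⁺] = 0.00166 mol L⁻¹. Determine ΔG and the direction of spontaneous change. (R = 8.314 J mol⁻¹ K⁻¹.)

ΔG = 2.06 kJ/mol; the forward reaction is non-spontaneous

Qc = [H⁺]·[F⁻] / [HF] = (0.00166)·(0.0337) / (0.0394) = 0.00142
ΔG = RT ln(Qc/Kc) = (8.314 J mol⁻¹ K⁻¹)(303 K) × ln(0.00142/6.27e-4)
   = (2.519 kJ/mol)(0.8175) = 2.06 kJ/mol
ΔG > 0, so the forward reaction is non-spontaneous (proceeds in reverse).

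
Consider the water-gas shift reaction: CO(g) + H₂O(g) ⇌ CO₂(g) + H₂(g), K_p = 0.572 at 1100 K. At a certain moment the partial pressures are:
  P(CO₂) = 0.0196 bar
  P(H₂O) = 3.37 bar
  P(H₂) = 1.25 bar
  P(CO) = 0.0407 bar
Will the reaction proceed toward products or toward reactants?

forward (toward products)

Q_p = P(CO₂)·P(H₂) / (P(CO)·P(H₂O)) = (0.0196)·(1.25) / ((0.0407)·(3.37)) = 0.179
Q_p = 0.179 < K_p = 0.572, so the forward reaction proceeds.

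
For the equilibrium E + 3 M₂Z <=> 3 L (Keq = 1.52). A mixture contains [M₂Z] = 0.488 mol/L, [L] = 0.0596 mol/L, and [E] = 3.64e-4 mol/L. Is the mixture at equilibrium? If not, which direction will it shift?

Q = [L]³ / ([E]·[M₂Z]³) = (0.0596)³ / ((3.64e-4)·(0.488)³) = 5.00
Q = 5.00 > Keq = 1.52: net reverse reaction.

no; Q > K, reaction proceeds in reverse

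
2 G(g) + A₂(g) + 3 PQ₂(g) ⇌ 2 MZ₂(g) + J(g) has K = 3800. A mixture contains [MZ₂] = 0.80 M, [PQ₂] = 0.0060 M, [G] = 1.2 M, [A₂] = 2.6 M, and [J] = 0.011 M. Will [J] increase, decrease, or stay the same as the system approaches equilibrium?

decrease

Q = [MZ₂]²·[J] / ([G]²·[A₂]·[PQ₂]³) = (0.80)²·(0.011) / ((1.2)²·(2.6)·(0.0060)³) = 8700
Q = 8700 > K = 3800: net reverse reaction.
J is a product, so it decreases.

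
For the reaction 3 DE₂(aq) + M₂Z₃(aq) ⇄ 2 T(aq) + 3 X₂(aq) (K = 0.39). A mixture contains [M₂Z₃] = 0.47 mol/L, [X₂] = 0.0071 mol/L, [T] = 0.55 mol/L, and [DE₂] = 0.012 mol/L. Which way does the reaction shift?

toward products

Q = [T]²·[X₂]³ / ([DE₂]³·[M₂Z₃]) = (0.55)²·(0.0071)³ / ((0.012)³·(0.47)) = 0.13
Q = 0.13 < K = 0.39, so the forward reaction proceeds.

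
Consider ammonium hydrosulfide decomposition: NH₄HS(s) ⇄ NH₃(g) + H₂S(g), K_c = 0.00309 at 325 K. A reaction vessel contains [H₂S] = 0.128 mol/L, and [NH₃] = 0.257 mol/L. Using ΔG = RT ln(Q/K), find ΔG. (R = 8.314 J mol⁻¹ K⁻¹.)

(NH₄HS is a pure solid — omitted from Q_c.)
Q_c = [NH₃]·[H₂S] = (0.257)·(0.128) = 0.0329
ΔG = RT ln(Q_c/K_c) = (8.314 J mol⁻¹ K⁻¹)(325 K) × ln(0.0329/0.00309)
   = (2.702 kJ/mol)(2.365) = 6.39 kJ/mol
ΔG > 0, so the forward reaction is non-spontaneous (proceeds in reverse).

ΔG = 6.39 kJ/mol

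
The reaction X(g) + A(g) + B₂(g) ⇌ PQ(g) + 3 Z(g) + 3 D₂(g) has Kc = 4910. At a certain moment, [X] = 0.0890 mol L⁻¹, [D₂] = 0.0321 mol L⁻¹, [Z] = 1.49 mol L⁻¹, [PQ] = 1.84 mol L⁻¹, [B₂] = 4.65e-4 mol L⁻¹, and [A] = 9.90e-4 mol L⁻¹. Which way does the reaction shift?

neither direction; the system is at equilibrium

Qc = [PQ]·[Z]³·[D₂]³ / ([X]·[A]·[B₂]) = (1.84)·(1.49)³·(0.0321)³ / ((0.0890)·(9.90e-4)·(4.65e-4)) = 4910
Qc = 4910 = Kc, so the system is already at equilibrium.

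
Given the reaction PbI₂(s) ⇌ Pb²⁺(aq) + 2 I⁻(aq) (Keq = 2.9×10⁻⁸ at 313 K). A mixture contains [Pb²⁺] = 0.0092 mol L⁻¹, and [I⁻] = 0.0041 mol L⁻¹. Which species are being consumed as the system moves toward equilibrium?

(PbI₂ is a pure solid — omitted from Q.)
Q = [Pb²⁺]·[I⁻]² = (0.0092)·(0.0041)² = 1.5×10⁻⁷
Q = 1.5×10⁻⁷ > Keq = 2.9×10⁻⁸: net reverse reaction.

Pb²⁺, I⁻ (products)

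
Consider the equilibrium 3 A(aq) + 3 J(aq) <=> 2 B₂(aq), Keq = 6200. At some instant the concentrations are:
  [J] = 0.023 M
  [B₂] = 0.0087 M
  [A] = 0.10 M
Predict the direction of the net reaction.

Q = [B₂]² / ([A]³·[J]³) = (0.0087)² / ((0.10)³·(0.023)³) = 6200
Q = 6200 = Keq, so the system is already at equilibrium.

neither direction; the system is at equilibrium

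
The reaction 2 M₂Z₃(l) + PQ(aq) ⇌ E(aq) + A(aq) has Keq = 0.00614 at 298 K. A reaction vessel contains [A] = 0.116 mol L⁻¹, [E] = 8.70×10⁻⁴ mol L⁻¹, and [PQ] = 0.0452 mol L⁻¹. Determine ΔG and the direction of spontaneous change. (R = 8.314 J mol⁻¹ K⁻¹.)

(M₂Z₃ is a pure liquid — omitted from Q.)
Q = [E]·[A] / [PQ] = (8.70×10⁻⁴)·(0.116) / (0.0452) = 0.00223
ΔG = RT ln(Q/Keq) = (8.314 J mol⁻¹ K⁻¹)(298 K) × ln(0.00223/0.00614)
   = (2.478 kJ/mol)(-1.013) = -2.51 kJ/mol
ΔG < 0, so the forward reaction is spontaneous (proceeds forward).

ΔG = -2.51 kJ/mol; the forward reaction is spontaneous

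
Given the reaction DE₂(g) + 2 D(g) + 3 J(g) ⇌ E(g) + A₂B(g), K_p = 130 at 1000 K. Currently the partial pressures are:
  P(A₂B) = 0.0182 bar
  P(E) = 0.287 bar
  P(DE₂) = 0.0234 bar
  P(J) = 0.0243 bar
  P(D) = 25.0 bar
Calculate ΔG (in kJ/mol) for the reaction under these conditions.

Q_p = P(E)·P(A₂B) / (P(DE₂)·P(D)²·P(J)³) = (0.287)·(0.0182) / ((0.0234)·(25.0)²·(0.0243)³) = 24.9
ΔG = RT ln(Q_p/K_p) = (8.314 J mol⁻¹ K⁻¹)(1000 K) × ln(24.9/130)
   = (8.314 kJ/mol)(-1.653) = -13.7 kJ/mol
ΔG < 0, so the forward reaction is spontaneous (proceeds forward).

ΔG = -13.7 kJ/mol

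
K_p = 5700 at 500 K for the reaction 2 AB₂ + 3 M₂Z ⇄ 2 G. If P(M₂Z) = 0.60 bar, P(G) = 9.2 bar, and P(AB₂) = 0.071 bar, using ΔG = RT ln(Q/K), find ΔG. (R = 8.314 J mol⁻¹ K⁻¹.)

Q_p = P(G)² / (P(AB₂)²·P(M₂Z)³) = (9.2)² / ((0.071)²·(0.60)³) = 77700
ΔG = RT ln(Q_p/K_p) = (8.314 J mol⁻¹ K⁻¹)(500 K) × ln(77700/5700)
   = (4.157 kJ/mol)(2.612) = 10.9 kJ/mol
ΔG > 0, so the forward reaction is non-spontaneous (proceeds in reverse).

ΔG = 10.9 kJ/mol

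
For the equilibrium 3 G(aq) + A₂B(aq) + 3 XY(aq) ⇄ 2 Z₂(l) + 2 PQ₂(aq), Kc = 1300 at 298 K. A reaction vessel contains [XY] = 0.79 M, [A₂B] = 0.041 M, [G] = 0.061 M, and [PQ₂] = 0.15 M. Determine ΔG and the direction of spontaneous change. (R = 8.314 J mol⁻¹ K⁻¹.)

ΔG = 3.29 kJ/mol; the forward reaction is non-spontaneous

(Z₂ is a pure liquid — omitted from Qc.)
Qc = [PQ₂]² / ([G]³·[A₂B]·[XY]³) = (0.15)² / ((0.061)³·(0.041)·(0.79)³) = 4900
ΔG = RT ln(Qc/Kc) = (8.314 J mol⁻¹ K⁻¹)(298 K) × ln(4900/1300)
   = (2.478 kJ/mol)(1.327) = 3.29 kJ/mol
ΔG > 0, so the forward reaction is non-spontaneous (proceeds in reverse).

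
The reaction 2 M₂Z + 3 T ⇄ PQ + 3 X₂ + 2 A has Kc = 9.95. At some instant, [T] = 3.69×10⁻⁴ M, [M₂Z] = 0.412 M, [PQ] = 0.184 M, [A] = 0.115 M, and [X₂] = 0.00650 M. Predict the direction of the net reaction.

Qc = [PQ]·[X₂]³·[A]² / ([M₂Z]²·[T]³) = (0.184)·(0.00650)³·(0.115)² / ((0.412)²·(3.69×10⁻⁴)³) = 78.4
Qc = 78.4 > Kc = 9.95, so the reverse reaction proceeds.

reverse (toward reactants)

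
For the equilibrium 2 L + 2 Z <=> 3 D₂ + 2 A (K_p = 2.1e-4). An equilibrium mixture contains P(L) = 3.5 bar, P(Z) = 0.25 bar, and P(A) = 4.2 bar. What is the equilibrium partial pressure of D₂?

At equilibrium, K_p = P(D₂)³·P(A)² / (P(L)²·P(Z)²) = 2.1e-4.
(P(D₂))³·(4.2)² / ((3.5)²·(0.25)²) = 2.1e-4
P(D₂)³ = 9.11e-6 ⇒ P(D₂) = 0.021 bar

P(D₂) = 0.021 bar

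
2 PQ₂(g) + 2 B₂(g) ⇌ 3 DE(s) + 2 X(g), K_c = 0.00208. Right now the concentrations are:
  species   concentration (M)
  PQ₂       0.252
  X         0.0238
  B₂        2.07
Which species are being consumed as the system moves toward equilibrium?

none (at equilibrium)

(DE is a pure solid — omitted from Q_c.)
Q_c = [X]² / ([PQ₂]²·[B₂]²) = (0.0238)² / ((0.252)²·(2.07)²) = 0.00208
Q_c = 0.00208 = K_c; the system is at equilibrium.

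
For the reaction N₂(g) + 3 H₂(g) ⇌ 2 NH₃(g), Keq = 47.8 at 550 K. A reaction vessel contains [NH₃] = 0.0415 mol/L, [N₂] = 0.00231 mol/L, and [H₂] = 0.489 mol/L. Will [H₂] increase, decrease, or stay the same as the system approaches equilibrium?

decrease

Q = [NH₃]² / ([N₂]·[H₂]³) = (0.0415)² / ((0.00231)·(0.489)³) = 6.38
Q = 6.38 < Keq = 47.8: net forward reaction.
H₂ is a reactant, so it decreases.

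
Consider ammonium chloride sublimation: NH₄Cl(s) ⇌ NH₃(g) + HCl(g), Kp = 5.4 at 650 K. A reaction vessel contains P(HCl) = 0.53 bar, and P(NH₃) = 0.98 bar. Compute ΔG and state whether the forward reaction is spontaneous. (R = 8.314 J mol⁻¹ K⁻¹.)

(NH₄Cl is a pure solid — omitted from Qp.)
Qp = P(NH₃)·P(HCl) = (0.98)·(0.53) = 0.519
ΔG = RT ln(Qp/Kp) = (8.314 J mol⁻¹ K⁻¹)(650 K) × ln(0.519/5.4)
   = (5.404 kJ/mol)(-2.342) = -12.7 kJ/mol
ΔG < 0, so the forward reaction is spontaneous (proceeds forward).

ΔG = -12.7 kJ/mol; the forward reaction is spontaneous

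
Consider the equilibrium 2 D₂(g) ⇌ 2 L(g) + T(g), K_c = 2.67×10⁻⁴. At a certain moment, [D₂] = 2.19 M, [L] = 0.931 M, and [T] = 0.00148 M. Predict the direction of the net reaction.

neither direction; the system is at equilibrium

Q_c = [L]²·[T] / [D₂]² = (0.931)²·(0.00148) / (2.19)² = 2.67×10⁻⁴
Q_c = 2.67×10⁻⁴ = K_c, so the system is already at equilibrium.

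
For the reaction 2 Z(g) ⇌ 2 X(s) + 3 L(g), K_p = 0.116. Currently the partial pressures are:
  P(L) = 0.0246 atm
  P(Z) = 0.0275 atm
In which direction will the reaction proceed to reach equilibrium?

toward products

(X is a pure solid — omitted from Q_p.)
Q_p = P(L)³ / P(Z)² = (0.0246)³ / (0.0275)² = 0.0197
Q_p = 0.0197 < K_p = 0.116, so the forward reaction proceeds.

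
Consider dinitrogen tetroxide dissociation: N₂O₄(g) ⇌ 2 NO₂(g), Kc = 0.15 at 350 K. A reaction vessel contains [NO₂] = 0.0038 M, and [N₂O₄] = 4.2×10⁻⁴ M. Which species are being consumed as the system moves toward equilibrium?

Qc = [NO₂]² / [N₂O₄] = (0.0038)² / (4.2×10⁻⁴) = 0.034
Qc = 0.034 < Kc = 0.15: net forward reaction.

N₂O₄ (reactants)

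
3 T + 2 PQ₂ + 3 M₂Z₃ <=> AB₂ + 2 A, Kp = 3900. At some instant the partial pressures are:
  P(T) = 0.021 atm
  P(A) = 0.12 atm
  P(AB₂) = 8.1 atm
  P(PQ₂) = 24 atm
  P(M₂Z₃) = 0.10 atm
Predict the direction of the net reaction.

Qp = P(AB₂)·P(A)² / (P(T)³·P(PQ₂)²·P(M₂Z₃)³) = (8.1)·(0.12)² / ((0.021)³·(24)²·(0.10)³) = 22000
Qp = 22000 > Kp = 3900, so the reverse reaction proceeds.

in the reverse direction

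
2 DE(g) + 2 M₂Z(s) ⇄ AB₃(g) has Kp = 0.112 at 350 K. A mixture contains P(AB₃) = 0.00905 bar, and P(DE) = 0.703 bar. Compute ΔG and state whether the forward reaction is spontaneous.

ΔG = -5.27 kJ/mol; the forward reaction is spontaneous

(M₂Z is a pure solid — omitted from Qp.)
Qp = P(AB₃) / P(DE)² = (0.00905) / (0.703)² = 0.0183
ΔG = RT ln(Qp/Kp) = (8.314 J mol⁻¹ K⁻¹)(350 K) × ln(0.0183/0.112)
   = (2.910 kJ/mol)(-1.812) = -5.27 kJ/mol
ΔG < 0, so the forward reaction is spontaneous (proceeds forward).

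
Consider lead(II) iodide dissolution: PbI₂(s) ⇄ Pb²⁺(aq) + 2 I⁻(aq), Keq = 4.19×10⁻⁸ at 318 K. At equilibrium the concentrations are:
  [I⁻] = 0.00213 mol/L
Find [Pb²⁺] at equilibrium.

[Pb²⁺] = 0.00924 mol/L

(PbI₂ is a pure solid — omitted from Keq.)
At equilibrium, Keq = [Pb²⁺]·[I⁻]² = 4.19×10⁻⁸.
([Pb²⁺])·(0.00213)² = 4.19×10⁻⁸
[Pb²⁺] = 0.00924 mol/L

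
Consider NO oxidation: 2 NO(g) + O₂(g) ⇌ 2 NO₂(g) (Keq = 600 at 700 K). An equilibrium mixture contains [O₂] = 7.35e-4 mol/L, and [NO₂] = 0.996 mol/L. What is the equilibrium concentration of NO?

At equilibrium, Keq = [NO₂]² / ([NO]²·[O₂]) = 600.
(0.996)² / (([NO])²·(7.35e-4)) = 600
[NO]² = 2.25 ⇒ [NO] = 1.50 mol/L

[NO] = 1.50 mol/L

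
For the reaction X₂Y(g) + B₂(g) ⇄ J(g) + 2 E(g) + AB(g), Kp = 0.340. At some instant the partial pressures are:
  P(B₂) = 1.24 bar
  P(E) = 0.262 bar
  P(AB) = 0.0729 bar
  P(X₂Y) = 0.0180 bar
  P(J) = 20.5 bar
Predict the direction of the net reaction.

in the reverse direction

Qp = P(J)·P(E)²·P(AB) / (P(X₂Y)·P(B₂)) = (20.5)·(0.262)²·(0.0729) / ((0.0180)·(1.24)) = 4.60
Qp = 4.60 > Kp = 0.340, so the reverse reaction proceeds.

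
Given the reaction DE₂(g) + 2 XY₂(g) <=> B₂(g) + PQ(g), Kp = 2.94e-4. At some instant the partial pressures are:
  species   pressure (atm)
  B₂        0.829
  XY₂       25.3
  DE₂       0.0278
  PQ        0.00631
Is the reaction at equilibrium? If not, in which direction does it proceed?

Qp = P(B₂)·P(PQ) / (P(DE₂)·P(XY₂)²) = (0.829)·(0.00631) / ((0.0278)·(25.3)²) = 2.94e-4
Qp = 2.94e-4 = Kp, so the system is already at equilibrium.

no net change (already at equilibrium)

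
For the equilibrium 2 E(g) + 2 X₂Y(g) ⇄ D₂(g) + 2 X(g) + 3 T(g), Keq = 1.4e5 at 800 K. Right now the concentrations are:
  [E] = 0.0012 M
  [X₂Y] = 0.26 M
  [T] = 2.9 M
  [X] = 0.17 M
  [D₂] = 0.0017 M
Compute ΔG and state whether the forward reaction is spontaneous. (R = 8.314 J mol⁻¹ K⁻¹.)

ΔG = -16.2 kJ/mol; the forward reaction is spontaneous

Q = [D₂]·[X]²·[T]³ / ([E]²·[X₂Y]²) = (0.0017)·(0.17)²·(2.9)³ / ((0.0012)²·(0.26)²) = 12300
ΔG = RT ln(Q/Keq) = (8.314 J mol⁻¹ K⁻¹)(800 K) × ln(12300/1.4e5)
   = (6.651 kJ/mol)(-2.432) = -16.2 kJ/mol
ΔG < 0, so the forward reaction is spontaneous (proceeds forward).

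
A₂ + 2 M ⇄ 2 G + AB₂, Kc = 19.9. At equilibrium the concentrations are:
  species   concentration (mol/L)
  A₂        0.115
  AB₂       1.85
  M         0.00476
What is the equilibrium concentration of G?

At equilibrium, Kc = [G]²·[AB₂] / ([A₂]·[M]²) = 19.9.
([G])²·(1.85) / ((0.115)·(0.00476)²) = 19.9
[G]² = 2.80×10⁻⁵ ⇒ [G] = 0.00529 mol/L

[G] = 0.00529 mol/L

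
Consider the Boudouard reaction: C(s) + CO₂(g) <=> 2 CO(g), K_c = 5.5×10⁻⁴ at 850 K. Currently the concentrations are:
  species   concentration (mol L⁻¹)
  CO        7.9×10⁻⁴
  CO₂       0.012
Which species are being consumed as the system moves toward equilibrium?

C, CO₂ (reactants)

(C is a pure solid — omitted from Q_c.)
Q_c = [CO]² / [CO₂] = (7.9×10⁻⁴)² / (0.012) = 5.2×10⁻⁵
Q_c = 5.2×10⁻⁵ < K_c = 5.5×10⁻⁴: net forward reaction.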